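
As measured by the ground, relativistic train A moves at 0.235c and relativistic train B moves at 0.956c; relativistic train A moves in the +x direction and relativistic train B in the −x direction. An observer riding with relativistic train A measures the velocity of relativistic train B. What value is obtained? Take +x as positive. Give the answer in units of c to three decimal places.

-0.973c

β_A = 0.235, β_B = -0.956.
Transform to A's frame with the inverse velocity-addition law: u' = (u − v)/(1 − uv/c²), taking u = β_B and v = β_A.
u' = (-0.956 − 0.235) / (1 − (0.235)(-0.956)) = -1.1910/1.2247 = -0.9725.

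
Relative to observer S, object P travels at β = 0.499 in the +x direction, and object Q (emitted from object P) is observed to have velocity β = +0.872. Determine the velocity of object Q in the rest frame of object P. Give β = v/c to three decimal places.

Invert the composition law: u' = (u − v)/(1 − uv/c²).
u' = (0.872 − 0.499) / (1 − (0.872)(0.499)) = 0.3730/0.5649 = 0.6603.

β = +0.660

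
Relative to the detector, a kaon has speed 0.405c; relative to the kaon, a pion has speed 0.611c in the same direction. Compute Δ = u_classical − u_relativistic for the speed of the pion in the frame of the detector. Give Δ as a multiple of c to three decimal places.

Δ = 0.202c

Galilean: u_cl = 0.611 + 0.405 = 1.0160.
Relativistic: u_rel = (0.611 + 0.405) / (1 + 0.611·0.405) = 1.0160/1.2475 = 0.8145.
Δ = 1.0160 − 0.8145 = 0.2015.
(The classical prediction exceeds c; the relativistic result does not.)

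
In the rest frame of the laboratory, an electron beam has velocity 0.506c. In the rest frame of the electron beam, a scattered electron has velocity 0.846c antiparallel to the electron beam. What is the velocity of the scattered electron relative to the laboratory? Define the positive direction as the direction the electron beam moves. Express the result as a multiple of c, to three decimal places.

-0.594c

With v = 0.506 and u' = -0.846 (in units of c),
u = (u' + v)/(1 + u'v/c²):
u = (-0.846 + 0.506) / (1 + (-0.846)·0.506) = -0.3400/0.5719 = -0.5945
(Galilean addition would give -0.340c.)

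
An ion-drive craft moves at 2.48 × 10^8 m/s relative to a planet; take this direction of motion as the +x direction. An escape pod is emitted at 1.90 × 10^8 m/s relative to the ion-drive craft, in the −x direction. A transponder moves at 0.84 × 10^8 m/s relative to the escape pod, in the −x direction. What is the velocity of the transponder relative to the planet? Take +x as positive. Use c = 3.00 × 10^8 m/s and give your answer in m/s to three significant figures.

Apply u = (u' + v)/(1 + u'v/c²) successively, working outward toward the planet.
(Dividing each given speed by c = 3.00 × 10^8 m/s to work in units of c.)
Start: velocity of the ion-drive craft relative to the planet = 0.8267c.
Compose with the escape pod (u' = -0.633 in the ion-drive craft frame): u_1 = (-0.633 + 0.827) / (1 + (-0.633)·0.827) = 0.1933/0.4764 = 0.4058.
Compose with the transponder (u' = -0.280 in the escape pod frame): u_2 = (-0.280 + 0.406) / (1 + (-0.280)·0.406) = 0.1258/0.8864 = 0.1419.
So u = 0.1419 × 3.00 × 10^8 m/s.

+4.26 × 10^7 m/s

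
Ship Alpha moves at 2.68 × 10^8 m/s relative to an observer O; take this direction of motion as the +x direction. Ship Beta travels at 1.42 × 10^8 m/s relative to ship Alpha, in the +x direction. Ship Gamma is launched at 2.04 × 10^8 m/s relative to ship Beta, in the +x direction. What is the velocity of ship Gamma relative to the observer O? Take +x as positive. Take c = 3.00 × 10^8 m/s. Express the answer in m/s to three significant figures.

Apply u = (u' + v)/(1 + u'v/c²) successively, working outward toward the observer O.
(Dividing each given speed by c = 3.00 × 10^8 m/s to work in units of c.)
Start: velocity of ship Alpha relative to the observer O = 0.8933c.
Compose with ship Beta (u' = 0.473 in ship Alpha frame): u_1 = (0.473 + 0.893) / (1 + 0.473·0.893) = 1.3667/1.4228 = 0.9605.
Compose with ship Gamma (u' = 0.680 in ship Beta frame): u_2 = (0.680 + 0.961) / (1 + 0.680·0.961) = 1.6405/1.6532 = 0.9924.
So u = 0.9924 × 3.00 × 10^8 m/s.

2.98 × 10^8 m/s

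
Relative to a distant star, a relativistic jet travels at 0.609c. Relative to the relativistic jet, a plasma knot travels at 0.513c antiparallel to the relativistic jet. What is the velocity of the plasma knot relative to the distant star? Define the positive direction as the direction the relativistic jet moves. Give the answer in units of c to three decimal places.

With v = 0.609 and u' = -0.513 (in units of c),
u = (u' + v)/(1 + u'v/c²):
u = (-0.513 + 0.609) / (1 + (-0.513)·0.609) = 0.0960/0.6876 = 0.1396

+0.140c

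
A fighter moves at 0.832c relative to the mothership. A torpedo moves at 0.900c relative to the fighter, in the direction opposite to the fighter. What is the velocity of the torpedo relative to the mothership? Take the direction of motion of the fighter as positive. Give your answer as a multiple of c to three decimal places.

-0.271c

With v = 0.832 and u' = -0.900 (in units of c),
u = (u' + v)/(1 + u'v/c²):
u = (-0.900 + 0.832) / (1 + (-0.900)·0.832) = -0.0680/0.2512 = -0.2707
(Galilean addition would give -0.068c.)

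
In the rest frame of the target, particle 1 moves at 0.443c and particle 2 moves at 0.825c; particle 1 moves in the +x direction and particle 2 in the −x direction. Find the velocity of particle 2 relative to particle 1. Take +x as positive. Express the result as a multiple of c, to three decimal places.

-0.929c

β_A = 0.443, β_B = -0.825.
Transform to A's frame with the inverse velocity-addition law: u' = (u − v)/(1 − uv/c²), taking u = β_B and v = β_A.
u' = (-0.825 − 0.443) / (1 − (0.443)(-0.825)) = -1.2680/1.3655 = -0.9286.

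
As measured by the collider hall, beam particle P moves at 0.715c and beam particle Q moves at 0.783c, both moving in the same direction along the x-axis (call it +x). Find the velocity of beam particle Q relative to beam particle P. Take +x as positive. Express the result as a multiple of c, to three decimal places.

+0.154c

β_A = 0.715, β_B = 0.783.
Transform to A's frame with the inverse velocity-addition law: u' = (u − v)/(1 − uv/c²), taking u = β_B and v = β_A.
u' = (0.783 − 0.715) / (1 − (0.715)(0.783)) = 0.0680/0.4402 = 0.1545.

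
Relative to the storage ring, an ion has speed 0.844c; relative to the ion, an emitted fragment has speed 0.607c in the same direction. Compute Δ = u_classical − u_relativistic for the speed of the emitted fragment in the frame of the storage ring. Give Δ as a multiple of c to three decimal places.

Δ = 0.492c

Galilean: u_cl = 0.607 + 0.844 = 1.4510.
Relativistic: u_rel = (0.607 + 0.844) / (1 + 0.607·0.844) = 1.4510/1.5123 = 0.9595.
Δ = 1.4510 − 0.9595 = 0.4915.
(The classical prediction exceeds c; the relativistic result does not.)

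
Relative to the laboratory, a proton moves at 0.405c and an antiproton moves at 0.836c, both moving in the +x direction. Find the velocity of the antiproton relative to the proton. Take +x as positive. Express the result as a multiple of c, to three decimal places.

+0.652c

β_A = 0.405, β_B = 0.836.
Transform to A's frame with the inverse velocity-addition law: u' = (u − v)/(1 − uv/c²), taking u = β_B and v = β_A.
u' = (0.836 − 0.405) / (1 − (0.405)(0.836)) = 0.4310/0.6614 = 0.6516.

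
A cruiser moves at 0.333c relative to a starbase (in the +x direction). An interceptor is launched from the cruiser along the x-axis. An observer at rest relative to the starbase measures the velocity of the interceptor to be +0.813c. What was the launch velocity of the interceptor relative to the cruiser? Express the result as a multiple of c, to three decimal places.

+0.658c

Invert the composition law: u' = (u − v)/(1 − uv/c²).
u' = (0.813 − 0.333) / (1 − (0.813)(0.333)) = 0.4800/0.7293 = 0.6582.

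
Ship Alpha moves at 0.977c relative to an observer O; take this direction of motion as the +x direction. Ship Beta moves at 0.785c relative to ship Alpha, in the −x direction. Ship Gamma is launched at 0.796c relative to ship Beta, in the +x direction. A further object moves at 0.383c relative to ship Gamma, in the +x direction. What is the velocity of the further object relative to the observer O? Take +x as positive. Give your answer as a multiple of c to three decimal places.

+0.990c

Apply u = (u' + v)/(1 + u'v/c²) successively, working outward toward the observer O.
Start: velocity of ship Alpha relative to the observer O = 0.9770c.
Compose with ship Beta (u' = -0.785 in ship Alpha frame): u_1 = (-0.785 + 0.977) / (1 + (-0.785)·0.977) = 0.1920/0.2331 = 0.8238.
Compose with ship Gamma (u' = 0.796 in ship Beta frame): u_2 = (0.796 + 0.824) / (1 + 0.796·0.824) = 1.6198/1.6558 = 0.9783.
Compose with the further object (u' = 0.383 in ship Gamma frame): u_3 = (0.383 + 0.978) / (1 + 0.383·0.978) = 1.3613/1.3747 = 0.9903.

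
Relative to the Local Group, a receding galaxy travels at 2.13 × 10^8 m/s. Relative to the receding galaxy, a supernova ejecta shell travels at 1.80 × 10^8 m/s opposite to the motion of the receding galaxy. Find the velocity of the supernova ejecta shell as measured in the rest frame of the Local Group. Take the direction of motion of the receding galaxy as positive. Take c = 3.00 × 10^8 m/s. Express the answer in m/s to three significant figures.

In units of c (dividing by 3.00 × 10^8 m/s): v = 0.710, u' = -0.600.
u = (u' + v)/(1 + u'v/c²):
u = (-0.600 + 0.710) / (1 + (-0.600)·0.710) = 0.1100/0.5740 = 0.1916
Converting back: u = 0.1916 × 3.00 × 10^8 m/s.

+5.75 × 10^7 m/s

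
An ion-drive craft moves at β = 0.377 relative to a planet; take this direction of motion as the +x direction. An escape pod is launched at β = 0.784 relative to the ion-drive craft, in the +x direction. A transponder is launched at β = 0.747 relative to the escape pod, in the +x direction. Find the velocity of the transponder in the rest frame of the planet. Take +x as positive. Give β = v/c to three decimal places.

β = 0.984

Apply u = (u' + v)/(1 + u'v/c²) successively, working outward toward the planet.
Start: velocity of the ion-drive craft relative to the planet = 0.3770c.
Compose with the escape pod (u' = 0.784 in the ion-drive craft frame): u_1 = (0.784 + 0.377) / (1 + 0.784·0.377) = 1.1610/1.2956 = 0.8961.
Compose with the transponder (u' = 0.747 in the escape pod frame): u_2 = (0.747 + 0.896) / (1 + 0.747·0.896) = 1.6431/1.6694 = 0.9843.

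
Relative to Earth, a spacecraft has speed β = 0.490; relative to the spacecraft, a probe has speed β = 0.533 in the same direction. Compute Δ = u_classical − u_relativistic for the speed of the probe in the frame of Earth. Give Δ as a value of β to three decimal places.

Δ = 0.212

Galilean: u_cl = 0.533 + 0.490 = 1.0230.
Relativistic: u_rel = (0.533 + 0.490) / (1 + 0.533·0.490) = 1.0230/1.2612 = 0.8112.
Δ = 1.0230 − 0.8112 = 0.2118.
(The classical prediction exceeds c; the relativistic result does not.)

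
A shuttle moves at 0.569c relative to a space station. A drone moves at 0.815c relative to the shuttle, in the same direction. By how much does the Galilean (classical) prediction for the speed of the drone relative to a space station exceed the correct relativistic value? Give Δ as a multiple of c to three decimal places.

Δ = 0.438c

Galilean: u_cl = 0.815 + 0.569 = 1.3840.
Relativistic: u_rel = (0.815 + 0.569) / (1 + 0.815·0.569) = 1.3840/1.4637 = 0.9455.
Δ = 1.3840 − 0.9455 = 0.4385.
(The classical prediction exceeds c; the relativistic result does not.)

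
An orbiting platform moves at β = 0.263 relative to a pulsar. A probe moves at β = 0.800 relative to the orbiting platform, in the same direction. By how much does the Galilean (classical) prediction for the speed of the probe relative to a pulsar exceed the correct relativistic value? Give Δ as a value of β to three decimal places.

Δ = 0.185

Galilean: u_cl = 0.800 + 0.263 = 1.0630.
Relativistic: u_rel = (0.800 + 0.263) / (1 + 0.800·0.263) = 1.0630/1.2104 = 0.8782.
Δ = 1.0630 − 0.8782 = 0.1848.
(The classical prediction exceeds c; the relativistic result does not.)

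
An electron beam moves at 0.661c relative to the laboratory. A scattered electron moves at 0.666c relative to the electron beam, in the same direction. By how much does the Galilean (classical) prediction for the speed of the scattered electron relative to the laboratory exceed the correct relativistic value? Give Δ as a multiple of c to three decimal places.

Δ = 0.406c

Galilean: u_cl = 0.666 + 0.661 = 1.3270.
Relativistic: u_rel = (0.666 + 0.661) / (1 + 0.666·0.661) = 1.3270/1.4402 = 0.9214.
Δ = 1.3270 − 0.9214 = 0.4056.
(The classical prediction exceeds c; the relativistic result does not.)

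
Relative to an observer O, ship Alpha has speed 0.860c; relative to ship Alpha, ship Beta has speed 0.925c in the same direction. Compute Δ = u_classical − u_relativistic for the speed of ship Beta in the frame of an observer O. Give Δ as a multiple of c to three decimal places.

Δ = 0.791c

Galilean: u_cl = 0.925 + 0.860 = 1.7850.
Relativistic: u_rel = (0.925 + 0.860) / (1 + 0.925·0.860) = 1.7850/1.7955 = 0.9942.
Δ = 1.7850 − 0.9942 = 0.7908.
(The classical prediction exceeds c; the relativistic result does not.)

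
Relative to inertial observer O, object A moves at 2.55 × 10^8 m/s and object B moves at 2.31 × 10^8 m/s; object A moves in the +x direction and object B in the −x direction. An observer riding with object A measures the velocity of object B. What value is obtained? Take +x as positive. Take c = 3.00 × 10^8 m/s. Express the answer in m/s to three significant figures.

β_A = 0.850, β_B = -0.770 (dividing each by c = 3.00 × 10^8 m/s).
Transform to A's frame with the inverse velocity-addition law: u' = (u − v)/(1 − uv/c²), taking u = β_B and v = β_A.
u' = (-0.770 − 0.850) / (1 − (0.850)(-0.770)) = -1.6200/1.6545 = -0.9791.
u' = -0.9791 × 3.00 × 10^8 m/s.

-2.94 × 10^8 m/s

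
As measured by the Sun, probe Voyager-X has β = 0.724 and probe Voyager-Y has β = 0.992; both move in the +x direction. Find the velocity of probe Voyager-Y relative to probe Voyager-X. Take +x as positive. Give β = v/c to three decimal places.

β_A = 0.724, β_B = 0.992.
Transform to A's frame with the inverse velocity-addition law: u' = (u − v)/(1 − uv/c²), taking u = β_B and v = β_A.
u' = (0.992 − 0.724) / (1 − (0.724)(0.992)) = 0.2680/0.2818 = 0.9511.

β = +0.951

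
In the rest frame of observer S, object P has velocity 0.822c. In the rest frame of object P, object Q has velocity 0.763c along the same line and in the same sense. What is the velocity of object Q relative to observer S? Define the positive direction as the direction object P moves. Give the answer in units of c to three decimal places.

0.974c

With v = 0.822 and u' = 0.763 (in units of c),
u = (u' + v)/(1 + u'v/c²):
u = (0.763 + 0.822) / (1 + 0.763·0.822) = 1.5850/1.6272 = 0.9741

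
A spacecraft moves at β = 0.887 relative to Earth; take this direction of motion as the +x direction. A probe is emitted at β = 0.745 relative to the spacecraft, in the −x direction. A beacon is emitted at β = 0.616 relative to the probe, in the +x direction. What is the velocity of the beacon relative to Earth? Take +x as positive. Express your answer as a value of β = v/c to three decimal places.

β = +0.823

Apply u = (u' + v)/(1 + u'v/c²) successively, working outward toward Earth.
Start: velocity of the spacecraft relative to Earth = 0.8870c.
Compose with the probe (u' = -0.745 in the spacecraft frame): u_1 = (-0.745 + 0.887) / (1 + (-0.745)·0.887) = 0.1420/0.3392 = 0.4187.
Compose with the beacon (u' = 0.616 in the probe frame): u_2 = (0.616 + 0.419) / (1 + 0.616·0.419) = 1.0347/1.2579 = 0.8225.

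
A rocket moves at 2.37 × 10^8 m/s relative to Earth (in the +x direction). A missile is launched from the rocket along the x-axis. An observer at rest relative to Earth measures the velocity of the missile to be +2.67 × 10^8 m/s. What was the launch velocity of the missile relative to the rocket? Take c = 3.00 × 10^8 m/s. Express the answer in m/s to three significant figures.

+1.01 × 10^8 m/s

v = 0.790c, u = 0.890c.
Invert the composition law: u' = (u − v)/(1 − uv/c²).
u' = (0.890 − 0.790) / (1 − (0.890)(0.790)) = 0.1000/0.2969 = 0.3368.
u' = 0.3368 × 3.00 × 10^8 m/s.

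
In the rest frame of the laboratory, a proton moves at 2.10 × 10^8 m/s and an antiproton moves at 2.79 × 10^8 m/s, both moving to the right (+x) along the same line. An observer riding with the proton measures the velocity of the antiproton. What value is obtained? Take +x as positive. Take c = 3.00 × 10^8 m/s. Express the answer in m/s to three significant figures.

β_A = 0.700, β_B = 0.930 (dividing each by c = 3.00 × 10^8 m/s).
Transform to A's frame with the inverse velocity-addition law: u' = (u − v)/(1 − uv/c²), taking u = β_B and v = β_A.
u' = (0.930 − 0.700) / (1 − (0.700)(0.930)) = 0.2300/0.3490 = 0.6590.
u' = 0.6590 × 3.00 × 10^8 m/s.

+1.98 × 10^8 m/s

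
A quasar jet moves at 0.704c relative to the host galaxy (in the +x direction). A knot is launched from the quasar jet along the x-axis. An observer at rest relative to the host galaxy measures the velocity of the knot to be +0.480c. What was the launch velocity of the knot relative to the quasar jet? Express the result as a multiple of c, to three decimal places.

-0.338c

Invert the composition law: u' = (u − v)/(1 − uv/c²).
u' = (0.480 − 0.704) / (1 − (0.480)(0.704)) = -0.2240/0.6621 = -0.3383.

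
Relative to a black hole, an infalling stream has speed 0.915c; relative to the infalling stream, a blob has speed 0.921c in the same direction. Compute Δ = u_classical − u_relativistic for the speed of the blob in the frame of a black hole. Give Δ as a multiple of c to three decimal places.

Δ = 0.840c

Galilean: u_cl = 0.921 + 0.915 = 1.8360.
Relativistic: u_rel = (0.921 + 0.915) / (1 + 0.921·0.915) = 1.8360/1.8427 = 0.9964.
Δ = 1.8360 − 0.9964 = 0.8396.
(The classical prediction exceeds c; the relativistic result does not.)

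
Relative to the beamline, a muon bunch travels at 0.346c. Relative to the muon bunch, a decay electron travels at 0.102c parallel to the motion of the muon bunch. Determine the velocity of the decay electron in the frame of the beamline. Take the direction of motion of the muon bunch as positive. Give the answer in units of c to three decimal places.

With v = 0.346 and u' = 0.102 (in units of c),
u = (u' + v)/(1 + u'v/c²):
u = (0.102 + 0.346) / (1 + 0.102·0.346) = 0.4480/1.0353 = 0.4327
(Galilean addition would give +0.448c.)

0.433c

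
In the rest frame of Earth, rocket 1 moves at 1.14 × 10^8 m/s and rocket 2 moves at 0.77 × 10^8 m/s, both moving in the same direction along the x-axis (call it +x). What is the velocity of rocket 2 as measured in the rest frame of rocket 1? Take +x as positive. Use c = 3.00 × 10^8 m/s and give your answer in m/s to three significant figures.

β_A = 0.380, β_B = 0.257 (dividing each by c = 3.00 × 10^8 m/s).
Transform to A's frame with the inverse velocity-addition law: u' = (u − v)/(1 − uv/c²), taking u = β_B and v = β_A.
u' = (0.257 − 0.380) / (1 − (0.380)(0.257)) = -0.1233/0.9025 = -0.1367.
u' = -0.1367 × 3.00 × 10^8 m/s.

-4.10 × 10^7 m/s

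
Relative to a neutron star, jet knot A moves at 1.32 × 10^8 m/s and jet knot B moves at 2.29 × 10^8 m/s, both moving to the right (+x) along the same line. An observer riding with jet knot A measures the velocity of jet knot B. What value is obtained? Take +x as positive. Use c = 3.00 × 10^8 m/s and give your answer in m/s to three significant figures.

β_A = 0.440, β_B = 0.763 (dividing each by c = 3.00 × 10^8 m/s).
Transform to A's frame with the inverse velocity-addition law: u' = (u − v)/(1 − uv/c²), taking u = β_B and v = β_A.
u' = (0.763 − 0.440) / (1 − (0.440)(0.763)) = 0.3233/0.6641 = 0.4869.
u' = 0.4869 × 3.00 × 10^8 m/s.

+1.46 × 10^8 m/s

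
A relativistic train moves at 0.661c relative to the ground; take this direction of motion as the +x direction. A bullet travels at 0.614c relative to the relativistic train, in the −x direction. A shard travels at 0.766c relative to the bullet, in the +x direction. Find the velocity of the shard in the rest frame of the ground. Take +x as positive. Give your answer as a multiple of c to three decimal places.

Apply u = (u' + v)/(1 + u'v/c²) successively, working outward toward the ground.
Start: velocity of the relativistic train relative to the ground = 0.6610c.
Compose with the bullet (u' = -0.614 in the relativistic train frame): u_1 = (-0.614 + 0.661) / (1 + (-0.614)·0.661) = 0.0470/0.5941 = 0.0791.
Compose with the shard (u' = 0.766 in the bullet frame): u_2 = (0.766 + 0.079) / (1 + 0.766·0.079) = 0.8451/1.0606 = 0.7968.

+0.797c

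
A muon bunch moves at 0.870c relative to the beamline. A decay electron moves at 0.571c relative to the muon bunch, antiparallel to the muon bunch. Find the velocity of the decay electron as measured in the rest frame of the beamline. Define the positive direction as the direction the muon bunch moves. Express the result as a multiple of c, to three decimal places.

+0.594c

With v = 0.870 and u' = -0.571 (in units of c),
u = (u' + v)/(1 + u'v/c²):
u = (-0.571 + 0.870) / (1 + (-0.571)·0.870) = 0.2990/0.5032 = 0.5942
(Galilean addition would give +0.299c.)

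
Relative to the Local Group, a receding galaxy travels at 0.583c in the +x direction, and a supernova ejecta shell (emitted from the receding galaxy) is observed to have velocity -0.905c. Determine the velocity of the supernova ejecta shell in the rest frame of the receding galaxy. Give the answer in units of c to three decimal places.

Invert the composition law: u' = (u − v)/(1 − uv/c²).
u' = (-0.905 − 0.583) / (1 − (-0.905)(0.583)) = -1.4880/1.5276 = -0.9741.

-0.974c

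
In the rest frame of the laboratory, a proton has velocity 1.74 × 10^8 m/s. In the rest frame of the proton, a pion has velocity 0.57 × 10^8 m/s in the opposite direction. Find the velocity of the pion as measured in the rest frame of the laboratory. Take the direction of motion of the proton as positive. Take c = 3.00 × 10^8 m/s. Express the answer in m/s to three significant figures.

+1.31 × 10^8 m/s

In units of c (dividing by 3.00 × 10^8 m/s): v = 0.580, u' = -0.190.
u = (u' + v)/(1 + u'v/c²):
u = (-0.190 + 0.580) / (1 + (-0.190)·0.580) = 0.3900/0.8898 = 0.4383
(Galilean addition would give +0.390c.)
Converting back: u = 0.4383 × 3.00 × 10^8 m/s.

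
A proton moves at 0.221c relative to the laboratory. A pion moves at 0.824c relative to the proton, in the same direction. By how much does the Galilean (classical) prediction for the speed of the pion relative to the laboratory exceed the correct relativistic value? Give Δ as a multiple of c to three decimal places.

Δ = 0.161c

Galilean: u_cl = 0.824 + 0.221 = 1.0450.
Relativistic: u_rel = (0.824 + 0.221) / (1 + 0.824·0.221) = 1.0450/1.1821 = 0.8840.
Δ = 1.0450 − 0.8840 = 0.1610.
(The classical prediction exceeds c; the relativistic result does not.)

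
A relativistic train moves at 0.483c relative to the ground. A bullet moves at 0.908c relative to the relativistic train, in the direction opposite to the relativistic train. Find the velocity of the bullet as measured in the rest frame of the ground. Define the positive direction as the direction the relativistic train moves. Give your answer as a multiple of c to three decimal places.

With v = 0.483 and u' = -0.908 (in units of c),
u = (u' + v)/(1 + u'v/c²):
u = (-0.908 + 0.483) / (1 + (-0.908)·0.483) = -0.4250/0.5614 = -0.7570
(Galilean addition would give -0.425c.)

-0.757c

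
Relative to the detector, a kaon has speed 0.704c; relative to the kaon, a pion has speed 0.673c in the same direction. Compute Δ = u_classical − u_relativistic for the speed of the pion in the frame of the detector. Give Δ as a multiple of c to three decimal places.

Δ = 0.443c

Galilean: u_cl = 0.673 + 0.704 = 1.3770.
Relativistic: u_rel = (0.673 + 0.704) / (1 + 0.673·0.704) = 1.3770/1.4738 = 0.9343.
Δ = 1.3770 − 0.9343 = 0.4427.
(The classical prediction exceeds c; the relativistic result does not.)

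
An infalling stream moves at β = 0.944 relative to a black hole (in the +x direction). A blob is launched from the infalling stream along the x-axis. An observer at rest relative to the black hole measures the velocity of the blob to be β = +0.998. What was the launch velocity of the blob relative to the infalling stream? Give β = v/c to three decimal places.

β = +0.933

Invert the composition law: u' = (u − v)/(1 − uv/c²).
u' = (0.998 − 0.944) / (1 − (0.998)(0.944)) = 0.0540/0.0579 = 0.9328.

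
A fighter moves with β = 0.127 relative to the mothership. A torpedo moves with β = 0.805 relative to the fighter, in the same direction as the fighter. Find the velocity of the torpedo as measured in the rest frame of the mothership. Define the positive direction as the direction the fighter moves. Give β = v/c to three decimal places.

β = 0.846

With v = 0.127 and u' = 0.805 (in units of c),
u = (u' + v)/(1 + u'v/c²):
u = (0.805 + 0.127) / (1 + 0.805·0.127) = 0.9320/1.1022 = 0.8456
(Galilean addition would give +0.932c.)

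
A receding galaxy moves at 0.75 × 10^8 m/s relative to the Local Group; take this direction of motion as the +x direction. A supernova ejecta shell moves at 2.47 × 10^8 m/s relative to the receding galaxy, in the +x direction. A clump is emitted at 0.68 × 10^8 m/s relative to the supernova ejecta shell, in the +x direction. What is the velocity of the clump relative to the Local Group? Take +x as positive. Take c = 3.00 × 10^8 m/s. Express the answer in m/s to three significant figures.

2.79 × 10^8 m/s

Apply u = (u' + v)/(1 + u'v/c²) successively, working outward toward the Local Group.
(Dividing each given speed by c = 3.00 × 10^8 m/s to work in units of c.)
Start: velocity of the receding galaxy relative to the Local Group = 0.2500c.
Compose with the supernova ejecta shell (u' = 0.823 in the receding galaxy frame): u_1 = (0.823 + 0.250) / (1 + 0.823·0.250) = 1.0733/1.2058 = 0.8901.
Compose with the clump (u' = 0.227 in the supernova ejecta shell frame): u_2 = (0.227 + 0.890) / (1 + 0.227·0.890) = 1.1168/1.2018 = 0.9293.
So u = 0.9293 × 3.00 × 10^8 m/s.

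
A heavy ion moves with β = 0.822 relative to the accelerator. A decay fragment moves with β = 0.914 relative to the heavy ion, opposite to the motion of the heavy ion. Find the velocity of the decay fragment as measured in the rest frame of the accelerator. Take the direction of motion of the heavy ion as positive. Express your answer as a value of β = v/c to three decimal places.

β = -0.370

With v = 0.822 and u' = -0.914 (in units of c),
u = (u' + v)/(1 + u'v/c²):
u = (-0.914 + 0.822) / (1 + (-0.914)·0.822) = -0.0920/0.2487 = -0.3699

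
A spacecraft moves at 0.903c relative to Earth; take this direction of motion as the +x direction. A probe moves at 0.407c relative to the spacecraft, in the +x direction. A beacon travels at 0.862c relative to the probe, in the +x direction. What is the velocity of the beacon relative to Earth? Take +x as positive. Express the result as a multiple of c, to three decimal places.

Apply u = (u' + v)/(1 + u'v/c²) successively, working outward toward Earth.
Start: velocity of the spacecraft relative to Earth = 0.9030c.
Compose with the probe (u' = 0.407 in the spacecraft frame): u_1 = (0.407 + 0.903) / (1 + 0.407·0.903) = 1.3100/1.3675 = 0.9579.
Compose with the beacon (u' = 0.862 in the probe frame): u_2 = (0.862 + 0.958) / (1 + 0.862·0.958) = 1.8199/1.8257 = 0.9968.

0.997c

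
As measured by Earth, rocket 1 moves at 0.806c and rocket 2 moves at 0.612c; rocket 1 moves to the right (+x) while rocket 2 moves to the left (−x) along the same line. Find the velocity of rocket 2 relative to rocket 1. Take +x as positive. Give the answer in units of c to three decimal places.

-0.950c

β_A = 0.806, β_B = -0.612.
Transform to A's frame with the inverse velocity-addition law: u' = (u − v)/(1 − uv/c²), taking u = β_B and v = β_A.
u' = (-0.612 − 0.806) / (1 − (0.806)(-0.612)) = -1.4180/1.4933 = -0.9496.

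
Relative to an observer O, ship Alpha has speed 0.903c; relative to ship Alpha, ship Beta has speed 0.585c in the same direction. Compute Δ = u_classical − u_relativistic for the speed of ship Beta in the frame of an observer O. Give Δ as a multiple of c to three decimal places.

Δ = 0.514c

Galilean: u_cl = 0.585 + 0.903 = 1.4880.
Relativistic: u_rel = (0.585 + 0.903) / (1 + 0.585·0.903) = 1.4880/1.5283 = 0.9737.
Δ = 1.4880 − 0.9737 = 0.5143.
(The classical prediction exceeds c; the relativistic result does not.)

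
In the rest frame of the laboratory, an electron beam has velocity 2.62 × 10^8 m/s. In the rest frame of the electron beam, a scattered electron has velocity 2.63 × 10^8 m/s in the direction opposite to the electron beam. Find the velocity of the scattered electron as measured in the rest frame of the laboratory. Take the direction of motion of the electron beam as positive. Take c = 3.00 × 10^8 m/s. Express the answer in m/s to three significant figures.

-4.27 × 10^6 m/s

In units of c (dividing by 3.00 × 10^8 m/s): v = 0.873, u' = -0.877.
u = (u' + v)/(1 + u'v/c²):
u = (-0.877 + 0.873) / (1 + (-0.877)·0.873) = -0.0033/0.2344 = -0.0142
Converting back: u = -0.0142 × 3.00 × 10^8 m/s.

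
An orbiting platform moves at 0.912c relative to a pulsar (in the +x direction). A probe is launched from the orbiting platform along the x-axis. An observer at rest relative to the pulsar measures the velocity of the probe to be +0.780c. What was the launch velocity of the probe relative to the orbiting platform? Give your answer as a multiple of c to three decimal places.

-0.457c

Invert the composition law: u' = (u − v)/(1 − uv/c²).
u' = (0.780 − 0.912) / (1 − (0.780)(0.912)) = -0.1320/0.2886 = -0.4573.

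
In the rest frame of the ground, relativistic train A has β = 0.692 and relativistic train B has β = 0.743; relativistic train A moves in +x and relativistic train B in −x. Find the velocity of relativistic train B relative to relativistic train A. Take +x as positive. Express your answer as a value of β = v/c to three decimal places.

β = -0.948

β_A = 0.692, β_B = -0.743.
Transform to A's frame with the inverse velocity-addition law: u' = (u − v)/(1 − uv/c²), taking u = β_B and v = β_A.
u' = (-0.743 − 0.692) / (1 − (0.692)(-0.743)) = -1.4350/1.5142 = -0.9477.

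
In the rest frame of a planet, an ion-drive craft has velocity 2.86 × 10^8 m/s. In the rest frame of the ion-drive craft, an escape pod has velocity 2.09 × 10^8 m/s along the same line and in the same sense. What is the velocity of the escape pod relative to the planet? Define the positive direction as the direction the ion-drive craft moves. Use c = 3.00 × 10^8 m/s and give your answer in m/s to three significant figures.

In units of c (dividing by 3.00 × 10^8 m/s): v = 0.953, u' = 0.697.
u = (u' + v)/(1 + u'v/c²):
u = (0.697 + 0.953) / (1 + 0.697·0.953) = 1.6500/1.6642 = 0.9915
(Galilean addition would give +1.650c, exceeding c.)
Converting back: u = 0.9915 × 3.00 × 10^8 m/s.

2.97 × 10^8 m/s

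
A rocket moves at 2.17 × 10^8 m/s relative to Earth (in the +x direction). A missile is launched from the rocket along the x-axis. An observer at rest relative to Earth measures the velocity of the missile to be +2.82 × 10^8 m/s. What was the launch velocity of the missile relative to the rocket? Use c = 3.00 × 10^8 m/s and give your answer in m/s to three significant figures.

v = 0.723c, u = 0.940c.
Invert the composition law: u' = (u − v)/(1 − uv/c²).
u' = (0.940 − 0.723) / (1 − (0.940)(0.723)) = 0.2167/0.3201 = 0.6769.
u' = 0.6769 × 3.00 × 10^8 m/s.

+2.03 × 10^8 m/s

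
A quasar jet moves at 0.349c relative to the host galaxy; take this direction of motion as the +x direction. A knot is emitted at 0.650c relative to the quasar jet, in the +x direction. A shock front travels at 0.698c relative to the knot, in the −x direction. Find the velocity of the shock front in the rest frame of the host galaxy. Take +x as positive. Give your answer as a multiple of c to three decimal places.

+0.269c

Apply u = (u' + v)/(1 + u'v/c²) successively, working outward toward the host galaxy.
Start: velocity of the quasar jet relative to the host galaxy = 0.3490c.
Compose with the knot (u' = 0.650 in the quasar jet frame): u_1 = (0.650 + 0.349) / (1 + 0.650·0.349) = 0.9990/1.2268 = 0.8143.
Compose with the shock front (u' = -0.698 in the knot frame): u_2 = (-0.698 + 0.814) / (1 + (-0.698)·0.814) = 0.1163/0.4316 = 0.2694.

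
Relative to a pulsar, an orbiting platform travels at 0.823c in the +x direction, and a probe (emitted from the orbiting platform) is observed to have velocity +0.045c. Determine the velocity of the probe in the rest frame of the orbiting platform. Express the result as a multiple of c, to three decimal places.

-0.808c

Invert the composition law: u' = (u − v)/(1 − uv/c²).
u' = (0.045 − 0.823) / (1 − (0.045)(0.823)) = -0.7780/0.9630 = -0.8079.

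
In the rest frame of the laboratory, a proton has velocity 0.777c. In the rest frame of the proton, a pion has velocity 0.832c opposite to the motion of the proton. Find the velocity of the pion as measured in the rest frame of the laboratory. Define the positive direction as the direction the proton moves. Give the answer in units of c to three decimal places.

-0.156c

With v = 0.777 and u' = -0.832 (in units of c),
u = (u' + v)/(1 + u'v/c²):
u = (-0.832 + 0.777) / (1 + (-0.832)·0.777) = -0.0550/0.3535 = -0.1556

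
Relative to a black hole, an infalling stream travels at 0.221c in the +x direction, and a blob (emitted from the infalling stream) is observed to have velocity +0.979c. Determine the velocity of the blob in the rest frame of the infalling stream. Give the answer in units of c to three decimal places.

+0.967c

Invert the composition law: u' = (u − v)/(1 − uv/c²).
u' = (0.979 − 0.221) / (1 − (0.979)(0.221)) = 0.7580/0.7836 = 0.9673.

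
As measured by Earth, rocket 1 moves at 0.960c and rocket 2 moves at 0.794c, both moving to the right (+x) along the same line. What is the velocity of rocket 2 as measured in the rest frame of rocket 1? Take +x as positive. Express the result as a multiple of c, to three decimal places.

β_A = 0.960, β_B = 0.794.
Transform to A's frame with the inverse velocity-addition law: u' = (u − v)/(1 − uv/c²), taking u = β_B and v = β_A.
u' = (0.794 − 0.960) / (1 − (0.960)(0.794)) = -0.1660/0.2378 = -0.6982.

-0.698c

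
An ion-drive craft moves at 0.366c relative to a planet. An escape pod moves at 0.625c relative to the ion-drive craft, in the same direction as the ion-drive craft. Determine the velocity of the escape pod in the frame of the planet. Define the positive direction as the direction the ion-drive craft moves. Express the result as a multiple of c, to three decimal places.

With v = 0.366 and u' = 0.625 (in units of c),
u = (u' + v)/(1 + u'v/c²):
u = (0.625 + 0.366) / (1 + 0.625·0.366) = 0.9910/1.2288 = 0.8065

0.807c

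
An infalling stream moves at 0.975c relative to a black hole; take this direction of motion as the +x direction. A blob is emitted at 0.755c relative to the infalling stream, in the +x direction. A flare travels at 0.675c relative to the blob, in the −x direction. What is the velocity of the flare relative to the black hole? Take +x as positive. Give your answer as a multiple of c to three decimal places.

+0.982c

Apply u = (u' + v)/(1 + u'v/c²) successively, working outward toward the black hole.
Start: velocity of the infalling stream relative to the black hole = 0.9750c.
Compose with the blob (u' = 0.755 in the infalling stream frame): u_1 = (0.755 + 0.975) / (1 + 0.755·0.975) = 1.7300/1.7361 = 0.9965.
Compose with the flare (u' = -0.675 in the blob frame): u_2 = (-0.675 + 0.996) / (1 + (-0.675)·0.996) = 0.3215/0.3274 = 0.9819.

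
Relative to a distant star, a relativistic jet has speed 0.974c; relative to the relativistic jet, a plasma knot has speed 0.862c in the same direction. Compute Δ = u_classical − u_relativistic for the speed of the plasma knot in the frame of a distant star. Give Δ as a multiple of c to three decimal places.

Δ = 0.838c

Galilean: u_cl = 0.862 + 0.974 = 1.8360.
Relativistic: u_rel = (0.862 + 0.974) / (1 + 0.862·0.974) = 1.8360/1.8396 = 0.9980.
Δ = 1.8360 − 0.9980 = 0.8380.
(The classical prediction exceeds c; the relativistic result does not.)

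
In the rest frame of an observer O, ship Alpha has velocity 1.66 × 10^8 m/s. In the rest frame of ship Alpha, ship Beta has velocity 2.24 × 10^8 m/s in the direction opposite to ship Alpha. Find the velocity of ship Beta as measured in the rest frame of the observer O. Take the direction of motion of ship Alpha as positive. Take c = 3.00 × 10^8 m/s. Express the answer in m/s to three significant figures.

In units of c (dividing by 3.00 × 10^8 m/s): v = 0.553, u' = -0.747.
u = (u' + v)/(1 + u'v/c²):
u = (-0.747 + 0.553) / (1 + (-0.747)·0.553) = -0.1933/0.5868 = -0.3294
Converting back: u = -0.3294 × 3.00 × 10^8 m/s.

-9.88 × 10^7 m/s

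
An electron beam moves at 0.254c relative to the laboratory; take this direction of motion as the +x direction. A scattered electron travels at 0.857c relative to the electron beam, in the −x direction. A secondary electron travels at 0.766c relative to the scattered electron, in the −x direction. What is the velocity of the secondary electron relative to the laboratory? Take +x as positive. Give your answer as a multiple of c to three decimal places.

Apply u = (u' + v)/(1 + u'v/c²) successively, working outward toward the laboratory.
Start: velocity of the electron beam relative to the laboratory = 0.2540c.
Compose with the scattered electron (u' = -0.857 in the electron beam frame): u_1 = (-0.857 + 0.254) / (1 + (-0.857)·0.254) = -0.6030/0.7823 = -0.7708.
Compose with the secondary electron (u' = -0.766 in the scattered electron frame): u_2 = (-0.766 + (-0.771)) / (1 + (-0.766)·(-0.771)) = -1.5368/1.5904 = -0.9663.

-0.966c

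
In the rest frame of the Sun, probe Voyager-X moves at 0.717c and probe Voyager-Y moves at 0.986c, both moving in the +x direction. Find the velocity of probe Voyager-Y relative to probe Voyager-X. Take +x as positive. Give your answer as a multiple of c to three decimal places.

+0.918c

β_A = 0.717, β_B = 0.986.
Transform to A's frame with the inverse velocity-addition law: u' = (u − v)/(1 − uv/c²), taking u = β_B and v = β_A.
u' = (0.986 − 0.717) / (1 − (0.717)(0.986)) = 0.2690/0.2930 = 0.9180.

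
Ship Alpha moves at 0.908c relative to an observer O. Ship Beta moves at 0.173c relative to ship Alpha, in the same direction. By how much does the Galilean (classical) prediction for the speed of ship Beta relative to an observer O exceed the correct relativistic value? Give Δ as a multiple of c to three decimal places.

Galilean: u_cl = 0.173 + 0.908 = 1.0810.
Relativistic: u_rel = (0.173 + 0.908) / (1 + 0.173·0.908) = 1.0810/1.1571 = 0.9342.
Δ = 1.0810 − 0.9342 = 0.1468.
(The classical prediction exceeds c; the relativistic result does not.)

Δ = 0.147c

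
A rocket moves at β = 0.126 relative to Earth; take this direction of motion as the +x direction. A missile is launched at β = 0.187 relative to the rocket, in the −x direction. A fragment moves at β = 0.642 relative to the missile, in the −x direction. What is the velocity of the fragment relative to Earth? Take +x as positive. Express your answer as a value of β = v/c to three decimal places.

β = -0.677

Apply u = (u' + v)/(1 + u'v/c²) successively, working outward toward Earth.
Start: velocity of the rocket relative to Earth = 0.1260c.
Compose with the missile (u' = -0.187 in the rocket frame): u_1 = (-0.187 + 0.126) / (1 + (-0.187)·0.126) = -0.0610/0.9764 = -0.0625.
Compose with the fragment (u' = -0.642 in the missile frame): u_2 = (-0.642 + (-0.062)) / (1 + (-0.642)·(-0.062)) = -0.7045/1.0401 = -0.6773.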